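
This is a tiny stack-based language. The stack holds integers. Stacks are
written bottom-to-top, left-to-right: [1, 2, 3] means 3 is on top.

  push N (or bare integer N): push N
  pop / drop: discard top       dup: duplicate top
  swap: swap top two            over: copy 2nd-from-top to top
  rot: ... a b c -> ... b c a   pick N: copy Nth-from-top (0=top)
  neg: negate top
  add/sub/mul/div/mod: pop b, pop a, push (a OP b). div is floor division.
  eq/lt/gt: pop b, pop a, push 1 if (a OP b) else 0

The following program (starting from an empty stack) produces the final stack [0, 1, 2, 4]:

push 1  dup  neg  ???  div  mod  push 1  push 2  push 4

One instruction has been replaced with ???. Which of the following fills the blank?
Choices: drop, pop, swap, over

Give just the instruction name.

Stack before ???: [1, -1]
Stack after ???:  [1, -1, 1]
Checking each choice:
  drop: stack underflow (need 2, have 1)
  pop: stack underflow (need 2, have 1)
  swap: stack underflow (need 2, have 1)
  over: MATCH


Answer: over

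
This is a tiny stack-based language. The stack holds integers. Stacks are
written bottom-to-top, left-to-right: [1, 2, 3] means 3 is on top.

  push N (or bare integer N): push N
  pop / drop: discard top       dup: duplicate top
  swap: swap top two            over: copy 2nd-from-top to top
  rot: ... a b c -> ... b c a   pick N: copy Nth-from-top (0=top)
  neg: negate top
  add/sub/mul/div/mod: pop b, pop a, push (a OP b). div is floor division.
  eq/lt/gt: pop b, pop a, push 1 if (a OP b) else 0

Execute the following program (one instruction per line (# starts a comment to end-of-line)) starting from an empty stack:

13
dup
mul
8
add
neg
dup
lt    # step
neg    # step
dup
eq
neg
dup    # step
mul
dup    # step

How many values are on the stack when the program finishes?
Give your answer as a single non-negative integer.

Answer: 2

Derivation:
After 'push 13': stack = [13] (depth 1)
After 'dup': stack = [13, 13] (depth 2)
After 'mul': stack = [169] (depth 1)
After 'push 8': stack = [169, 8] (depth 2)
After 'add': stack = [177] (depth 1)
After 'neg': stack = [-177] (depth 1)
After 'dup': stack = [-177, -177] (depth 2)
After 'lt': stack = [0] (depth 1)
After 'neg': stack = [0] (depth 1)
After 'dup': stack = [0, 0] (depth 2)
After 'eq': stack = [1] (depth 1)
After 'neg': stack = [-1] (depth 1)
After 'dup': stack = [-1, -1] (depth 2)
After 'mul': stack = [1] (depth 1)
After 'dup': stack = [1, 1] (depth 2)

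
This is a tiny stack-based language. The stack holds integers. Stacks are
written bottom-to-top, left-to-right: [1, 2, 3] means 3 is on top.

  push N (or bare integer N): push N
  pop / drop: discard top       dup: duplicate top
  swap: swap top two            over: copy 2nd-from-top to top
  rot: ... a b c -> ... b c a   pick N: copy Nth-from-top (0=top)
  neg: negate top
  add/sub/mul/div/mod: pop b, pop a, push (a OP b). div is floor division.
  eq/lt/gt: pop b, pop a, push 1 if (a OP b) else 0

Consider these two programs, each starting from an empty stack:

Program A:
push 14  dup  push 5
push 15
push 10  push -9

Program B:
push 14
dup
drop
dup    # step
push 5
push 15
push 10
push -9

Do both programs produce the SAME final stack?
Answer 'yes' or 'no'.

Program A trace:
  After 'push 14': [14]
  After 'dup': [14, 14]
  After 'push 5': [14, 14, 5]
  After 'push 15': [14, 14, 5, 15]
  After 'push 10': [14, 14, 5, 15, 10]
  After 'push -9': [14, 14, 5, 15, 10, -9]
Program A final stack: [14, 14, 5, 15, 10, -9]

Program B trace:
  After 'push 14': [14]
  After 'dup': [14, 14]
  After 'drop': [14]
  After 'dup': [14, 14]
  After 'push 5': [14, 14, 5]
  After 'push 15': [14, 14, 5, 15]
  After 'push 10': [14, 14, 5, 15, 10]
  After 'push -9': [14, 14, 5, 15, 10, -9]
Program B final stack: [14, 14, 5, 15, 10, -9]
Same: yes

Answer: yes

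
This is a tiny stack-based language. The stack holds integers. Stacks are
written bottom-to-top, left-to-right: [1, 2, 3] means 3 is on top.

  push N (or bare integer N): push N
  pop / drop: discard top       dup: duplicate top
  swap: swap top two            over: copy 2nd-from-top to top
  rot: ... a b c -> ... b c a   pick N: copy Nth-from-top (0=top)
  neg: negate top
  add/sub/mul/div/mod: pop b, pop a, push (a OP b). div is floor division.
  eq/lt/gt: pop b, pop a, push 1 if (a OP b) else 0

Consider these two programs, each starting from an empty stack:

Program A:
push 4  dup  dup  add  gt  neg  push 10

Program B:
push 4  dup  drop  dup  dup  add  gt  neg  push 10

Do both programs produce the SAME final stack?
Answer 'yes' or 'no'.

Answer: yes

Derivation:
Program A trace:
  After 'push 4': [4]
  After 'dup': [4, 4]
  After 'dup': [4, 4, 4]
  After 'add': [4, 8]
  After 'gt': [0]
  After 'neg': [0]
  After 'push 10': [0, 10]
Program A final stack: [0, 10]

Program B trace:
  After 'push 4': [4]
  After 'dup': [4, 4]
  After 'drop': [4]
  After 'dup': [4, 4]
  After 'dup': [4, 4, 4]
  After 'add': [4, 8]
  After 'gt': [0]
  After 'neg': [0]
  After 'push 10': [0, 10]
Program B final stack: [0, 10]
Same: yes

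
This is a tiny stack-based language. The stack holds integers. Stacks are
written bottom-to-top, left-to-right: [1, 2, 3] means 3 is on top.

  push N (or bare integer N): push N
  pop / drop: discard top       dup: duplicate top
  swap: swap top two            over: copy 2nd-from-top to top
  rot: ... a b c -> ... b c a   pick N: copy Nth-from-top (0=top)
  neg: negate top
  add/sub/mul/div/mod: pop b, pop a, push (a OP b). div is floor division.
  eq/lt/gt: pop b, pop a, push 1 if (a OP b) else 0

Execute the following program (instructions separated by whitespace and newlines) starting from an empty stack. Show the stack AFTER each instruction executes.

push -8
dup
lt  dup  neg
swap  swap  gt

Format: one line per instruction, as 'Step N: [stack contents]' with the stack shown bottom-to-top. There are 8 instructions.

Step 1: [-8]
Step 2: [-8, -8]
Step 3: [0]
Step 4: [0, 0]
Step 5: [0, 0]
Step 6: [0, 0]
Step 7: [0, 0]
Step 8: [0]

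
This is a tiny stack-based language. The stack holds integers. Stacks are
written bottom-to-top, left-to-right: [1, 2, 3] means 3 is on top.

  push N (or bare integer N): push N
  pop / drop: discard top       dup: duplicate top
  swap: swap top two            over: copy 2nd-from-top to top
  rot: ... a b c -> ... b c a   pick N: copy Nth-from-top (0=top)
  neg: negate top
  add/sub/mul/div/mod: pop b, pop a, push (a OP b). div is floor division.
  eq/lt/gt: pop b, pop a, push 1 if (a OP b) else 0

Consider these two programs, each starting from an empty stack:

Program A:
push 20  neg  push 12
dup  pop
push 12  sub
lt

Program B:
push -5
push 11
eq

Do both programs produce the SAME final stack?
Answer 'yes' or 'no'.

Program A trace:
  After 'push 20': [20]
  After 'neg': [-20]
  After 'push 12': [-20, 12]
  After 'dup': [-20, 12, 12]
  After 'pop': [-20, 12]
  After 'push 12': [-20, 12, 12]
  After 'sub': [-20, 0]
  After 'lt': [1]
Program A final stack: [1]

Program B trace:
  After 'push -5': [-5]
  After 'push 11': [-5, 11]
  After 'eq': [0]
Program B final stack: [0]
Same: no

Answer: no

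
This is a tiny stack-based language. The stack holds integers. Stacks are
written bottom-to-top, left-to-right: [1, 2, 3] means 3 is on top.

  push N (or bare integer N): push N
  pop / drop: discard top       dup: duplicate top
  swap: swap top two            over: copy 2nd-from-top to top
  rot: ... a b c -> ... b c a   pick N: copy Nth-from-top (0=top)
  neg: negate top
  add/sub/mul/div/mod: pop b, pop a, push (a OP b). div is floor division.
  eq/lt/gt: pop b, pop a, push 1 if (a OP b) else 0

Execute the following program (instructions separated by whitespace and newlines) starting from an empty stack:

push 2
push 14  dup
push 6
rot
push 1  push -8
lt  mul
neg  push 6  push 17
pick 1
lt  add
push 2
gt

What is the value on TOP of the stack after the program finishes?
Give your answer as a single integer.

After 'push 2': [2]
After 'push 14': [2, 14]
After 'dup': [2, 14, 14]
After 'push 6': [2, 14, 14, 6]
After 'rot': [2, 14, 6, 14]
After 'push 1': [2, 14, 6, 14, 1]
After 'push -8': [2, 14, 6, 14, 1, -8]
After 'lt': [2, 14, 6, 14, 0]
After 'mul': [2, 14, 6, 0]
After 'neg': [2, 14, 6, 0]
After 'push 6': [2, 14, 6, 0, 6]
After 'push 17': [2, 14, 6, 0, 6, 17]
After 'pick 1': [2, 14, 6, 0, 6, 17, 6]
After 'lt': [2, 14, 6, 0, 6, 0]
After 'add': [2, 14, 6, 0, 6]
After 'push 2': [2, 14, 6, 0, 6, 2]
After 'gt': [2, 14, 6, 0, 1]

Answer: 1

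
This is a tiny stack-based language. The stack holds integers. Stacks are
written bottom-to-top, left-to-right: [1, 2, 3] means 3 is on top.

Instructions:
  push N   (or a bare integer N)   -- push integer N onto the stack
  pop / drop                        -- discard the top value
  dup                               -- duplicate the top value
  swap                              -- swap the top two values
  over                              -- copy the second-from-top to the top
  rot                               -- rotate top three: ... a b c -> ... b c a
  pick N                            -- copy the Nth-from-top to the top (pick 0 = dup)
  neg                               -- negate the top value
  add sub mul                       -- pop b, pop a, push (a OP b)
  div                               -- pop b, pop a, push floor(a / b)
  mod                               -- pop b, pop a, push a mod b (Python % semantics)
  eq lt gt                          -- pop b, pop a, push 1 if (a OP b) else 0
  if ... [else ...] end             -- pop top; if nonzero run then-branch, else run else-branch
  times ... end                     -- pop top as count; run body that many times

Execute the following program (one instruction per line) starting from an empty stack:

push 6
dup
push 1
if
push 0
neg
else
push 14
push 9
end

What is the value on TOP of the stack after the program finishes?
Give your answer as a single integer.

After 'push 6': [6]
After 'dup': [6, 6]
After 'push 1': [6, 6, 1]
After 'if': [6, 6]
After 'push 0': [6, 6, 0]
After 'neg': [6, 6, 0]

Answer: 0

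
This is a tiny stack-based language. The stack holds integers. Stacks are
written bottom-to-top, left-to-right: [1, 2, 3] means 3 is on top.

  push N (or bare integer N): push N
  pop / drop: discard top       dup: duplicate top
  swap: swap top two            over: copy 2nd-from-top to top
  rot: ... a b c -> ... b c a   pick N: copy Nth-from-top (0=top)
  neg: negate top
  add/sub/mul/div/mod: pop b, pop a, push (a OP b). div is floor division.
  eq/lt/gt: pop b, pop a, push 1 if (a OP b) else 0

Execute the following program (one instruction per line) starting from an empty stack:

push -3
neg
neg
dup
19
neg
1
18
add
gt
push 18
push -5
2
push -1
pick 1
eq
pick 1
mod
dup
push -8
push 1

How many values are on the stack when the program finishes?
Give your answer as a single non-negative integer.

After 'push -3': stack = [-3] (depth 1)
After 'neg': stack = [3] (depth 1)
After 'neg': stack = [-3] (depth 1)
After 'dup': stack = [-3, -3] (depth 2)
After 'push 19': stack = [-3, -3, 19] (depth 3)
After 'neg': stack = [-3, -3, -19] (depth 3)
After 'push 1': stack = [-3, -3, -19, 1] (depth 4)
After 'push 18': stack = [-3, -3, -19, 1, 18] (depth 5)
After 'add': stack = [-3, -3, -19, 19] (depth 4)
After 'gt': stack = [-3, -3, 0] (depth 3)
  ...
After 'push -5': stack = [-3, -3, 0, 18, -5] (depth 5)
After 'push 2': stack = [-3, -3, 0, 18, -5, 2] (depth 6)
After 'push -1': stack = [-3, -3, 0, 18, -5, 2, -1] (depth 7)
After 'pick 1': stack = [-3, -3, 0, 18, -5, 2, -1, 2] (depth 8)
After 'eq': stack = [-3, -3, 0, 18, -5, 2, 0] (depth 7)
After 'pick 1': stack = [-3, -3, 0, 18, -5, 2, 0, 2] (depth 8)
After 'mod': stack = [-3, -3, 0, 18, -5, 2, 0] (depth 7)
After 'dup': stack = [-3, -3, 0, 18, -5, 2, 0, 0] (depth 8)
After 'push -8': stack = [-3, -3, 0, 18, -5, 2, 0, 0, -8] (depth 9)
After 'push 1': stack = [-3, -3, 0, 18, -5, 2, 0, 0, -8, 1] (depth 10)

Answer: 10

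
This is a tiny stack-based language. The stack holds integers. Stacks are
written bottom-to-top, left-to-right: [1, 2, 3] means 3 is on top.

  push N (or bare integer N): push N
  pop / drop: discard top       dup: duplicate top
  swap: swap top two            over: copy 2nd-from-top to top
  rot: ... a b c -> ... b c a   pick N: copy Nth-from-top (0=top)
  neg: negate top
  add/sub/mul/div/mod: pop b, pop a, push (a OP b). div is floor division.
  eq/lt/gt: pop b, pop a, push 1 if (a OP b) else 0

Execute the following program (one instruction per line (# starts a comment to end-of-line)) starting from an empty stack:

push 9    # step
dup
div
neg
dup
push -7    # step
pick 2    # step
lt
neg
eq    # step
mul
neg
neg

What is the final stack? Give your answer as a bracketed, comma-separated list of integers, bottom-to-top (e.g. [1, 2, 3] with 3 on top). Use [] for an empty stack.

After 'push 9': [9]
After 'dup': [9, 9]
After 'div': [1]
After 'neg': [-1]
After 'dup': [-1, -1]
After 'push -7': [-1, -1, -7]
After 'pick 2': [-1, -1, -7, -1]
After 'lt': [-1, -1, 1]
After 'neg': [-1, -1, -1]
After 'eq': [-1, 1]
After 'mul': [-1]
After 'neg': [1]
After 'neg': [-1]

Answer: [-1]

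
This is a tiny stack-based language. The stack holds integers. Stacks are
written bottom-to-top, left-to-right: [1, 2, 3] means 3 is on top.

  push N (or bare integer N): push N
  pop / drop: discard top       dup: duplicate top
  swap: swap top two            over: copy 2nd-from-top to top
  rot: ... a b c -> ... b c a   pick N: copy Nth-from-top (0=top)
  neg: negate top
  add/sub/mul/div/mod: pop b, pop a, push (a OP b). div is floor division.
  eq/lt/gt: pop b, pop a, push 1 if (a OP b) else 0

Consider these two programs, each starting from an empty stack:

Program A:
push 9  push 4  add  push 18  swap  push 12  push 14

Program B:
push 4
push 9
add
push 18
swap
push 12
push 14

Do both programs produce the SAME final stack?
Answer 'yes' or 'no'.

Program A trace:
  After 'push 9': [9]
  After 'push 4': [9, 4]
  After 'add': [13]
  After 'push 18': [13, 18]
  After 'swap': [18, 13]
  After 'push 12': [18, 13, 12]
  After 'push 14': [18, 13, 12, 14]
Program A final stack: [18, 13, 12, 14]

Program B trace:
  After 'push 4': [4]
  After 'push 9': [4, 9]
  After 'add': [13]
  After 'push 18': [13, 18]
  After 'swap': [18, 13]
  After 'push 12': [18, 13, 12]
  After 'push 14': [18, 13, 12, 14]
Program B final stack: [18, 13, 12, 14]
Same: yes

Answer: yes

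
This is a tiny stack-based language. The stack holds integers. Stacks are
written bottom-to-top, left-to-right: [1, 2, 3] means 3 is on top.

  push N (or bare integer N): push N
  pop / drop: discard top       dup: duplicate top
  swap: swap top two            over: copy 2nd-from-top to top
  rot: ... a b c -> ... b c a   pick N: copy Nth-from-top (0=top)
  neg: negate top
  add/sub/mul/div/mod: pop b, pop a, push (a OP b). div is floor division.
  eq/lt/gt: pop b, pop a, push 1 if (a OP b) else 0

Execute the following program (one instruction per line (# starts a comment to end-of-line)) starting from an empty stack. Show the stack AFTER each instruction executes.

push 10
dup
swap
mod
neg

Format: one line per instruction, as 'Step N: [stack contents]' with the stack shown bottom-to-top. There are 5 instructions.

Step 1: [10]
Step 2: [10, 10]
Step 3: [10, 10]
Step 4: [0]
Step 5: [0]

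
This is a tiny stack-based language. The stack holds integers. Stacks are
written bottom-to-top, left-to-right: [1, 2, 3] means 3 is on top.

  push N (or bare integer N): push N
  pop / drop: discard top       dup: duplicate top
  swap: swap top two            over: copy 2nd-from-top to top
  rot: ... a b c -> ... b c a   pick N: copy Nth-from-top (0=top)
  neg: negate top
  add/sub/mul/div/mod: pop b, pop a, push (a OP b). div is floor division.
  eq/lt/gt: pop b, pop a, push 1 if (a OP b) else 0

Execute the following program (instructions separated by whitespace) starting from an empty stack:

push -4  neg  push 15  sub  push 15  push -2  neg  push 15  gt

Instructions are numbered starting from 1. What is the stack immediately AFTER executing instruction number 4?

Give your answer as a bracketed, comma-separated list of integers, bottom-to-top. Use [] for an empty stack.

Answer: [-11]

Derivation:
Step 1 ('push -4'): [-4]
Step 2 ('neg'): [4]
Step 3 ('push 15'): [4, 15]
Step 4 ('sub'): [-11]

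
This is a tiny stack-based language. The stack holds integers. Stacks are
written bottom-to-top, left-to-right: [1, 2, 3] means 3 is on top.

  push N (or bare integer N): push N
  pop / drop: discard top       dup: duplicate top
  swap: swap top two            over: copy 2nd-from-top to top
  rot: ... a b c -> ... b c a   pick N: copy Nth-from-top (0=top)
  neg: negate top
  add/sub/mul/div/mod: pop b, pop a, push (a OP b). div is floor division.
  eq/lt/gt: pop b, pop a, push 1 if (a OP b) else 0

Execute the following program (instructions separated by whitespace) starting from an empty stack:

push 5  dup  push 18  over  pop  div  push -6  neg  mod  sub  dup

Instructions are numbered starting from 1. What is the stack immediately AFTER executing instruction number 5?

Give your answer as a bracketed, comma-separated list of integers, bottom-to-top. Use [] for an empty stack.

Answer: [5, 5, 18]

Derivation:
Step 1 ('push 5'): [5]
Step 2 ('dup'): [5, 5]
Step 3 ('push 18'): [5, 5, 18]
Step 4 ('over'): [5, 5, 18, 5]
Step 5 ('pop'): [5, 5, 18]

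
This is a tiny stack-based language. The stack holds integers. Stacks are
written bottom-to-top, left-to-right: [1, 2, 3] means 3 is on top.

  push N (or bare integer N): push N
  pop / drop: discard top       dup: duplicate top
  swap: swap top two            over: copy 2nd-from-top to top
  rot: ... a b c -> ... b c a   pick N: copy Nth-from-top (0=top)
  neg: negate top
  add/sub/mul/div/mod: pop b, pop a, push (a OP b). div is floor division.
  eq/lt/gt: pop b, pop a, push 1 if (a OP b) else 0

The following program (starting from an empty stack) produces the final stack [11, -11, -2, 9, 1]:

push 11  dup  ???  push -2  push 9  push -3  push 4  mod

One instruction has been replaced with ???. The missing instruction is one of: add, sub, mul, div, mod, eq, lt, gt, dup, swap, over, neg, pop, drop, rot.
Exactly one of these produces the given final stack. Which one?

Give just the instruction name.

Answer: neg

Derivation:
Stack before ???: [11, 11]
Stack after ???:  [11, -11]
The instruction that transforms [11, 11] -> [11, -11] is: neg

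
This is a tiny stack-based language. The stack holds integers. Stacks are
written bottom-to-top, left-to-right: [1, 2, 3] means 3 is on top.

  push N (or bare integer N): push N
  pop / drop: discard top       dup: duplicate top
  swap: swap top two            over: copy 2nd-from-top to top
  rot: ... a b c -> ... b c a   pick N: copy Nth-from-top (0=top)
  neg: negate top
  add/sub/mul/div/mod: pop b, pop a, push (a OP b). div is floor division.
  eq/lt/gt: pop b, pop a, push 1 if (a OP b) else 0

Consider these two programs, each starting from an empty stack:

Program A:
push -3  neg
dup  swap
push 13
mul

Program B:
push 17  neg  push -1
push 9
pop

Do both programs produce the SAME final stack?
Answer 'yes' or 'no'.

Program A trace:
  After 'push -3': [-3]
  After 'neg': [3]
  After 'dup': [3, 3]
  After 'swap': [3, 3]
  After 'push 13': [3, 3, 13]
  After 'mul': [3, 39]
Program A final stack: [3, 39]

Program B trace:
  After 'push 17': [17]
  After 'neg': [-17]
  After 'push -1': [-17, -1]
  After 'push 9': [-17, -1, 9]
  After 'pop': [-17, -1]
Program B final stack: [-17, -1]
Same: no

Answer: no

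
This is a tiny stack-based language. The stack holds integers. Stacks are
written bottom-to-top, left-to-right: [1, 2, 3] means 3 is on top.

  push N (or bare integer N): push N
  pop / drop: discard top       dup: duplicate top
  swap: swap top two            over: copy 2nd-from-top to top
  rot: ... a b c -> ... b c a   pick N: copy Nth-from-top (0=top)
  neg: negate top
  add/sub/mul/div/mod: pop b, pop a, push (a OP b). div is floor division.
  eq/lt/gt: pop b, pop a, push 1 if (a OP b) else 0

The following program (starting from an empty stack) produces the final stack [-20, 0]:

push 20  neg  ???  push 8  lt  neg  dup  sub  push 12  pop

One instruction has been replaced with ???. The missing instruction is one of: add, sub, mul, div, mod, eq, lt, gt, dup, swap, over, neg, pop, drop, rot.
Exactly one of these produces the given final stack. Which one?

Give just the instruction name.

Stack before ???: [-20]
Stack after ???:  [-20, -20]
The instruction that transforms [-20] -> [-20, -20] is: dup

Answer: dup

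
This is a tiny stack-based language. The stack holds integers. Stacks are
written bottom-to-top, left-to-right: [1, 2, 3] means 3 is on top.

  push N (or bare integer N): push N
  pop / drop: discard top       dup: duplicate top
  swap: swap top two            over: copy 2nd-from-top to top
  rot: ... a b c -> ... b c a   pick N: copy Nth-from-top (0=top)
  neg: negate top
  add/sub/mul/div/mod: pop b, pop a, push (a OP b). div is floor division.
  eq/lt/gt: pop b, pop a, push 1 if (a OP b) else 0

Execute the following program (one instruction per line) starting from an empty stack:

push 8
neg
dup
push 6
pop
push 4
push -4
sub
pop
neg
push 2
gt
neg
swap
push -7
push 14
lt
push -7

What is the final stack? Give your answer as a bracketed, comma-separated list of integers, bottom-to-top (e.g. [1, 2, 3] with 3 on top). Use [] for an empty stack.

Answer: [-1, -8, 1, -7]

Derivation:
After 'push 8': [8]
After 'neg': [-8]
After 'dup': [-8, -8]
After 'push 6': [-8, -8, 6]
After 'pop': [-8, -8]
After 'push 4': [-8, -8, 4]
After 'push -4': [-8, -8, 4, -4]
After 'sub': [-8, -8, 8]
After 'pop': [-8, -8]
After 'neg': [-8, 8]
After 'push 2': [-8, 8, 2]
After 'gt': [-8, 1]
After 'neg': [-8, -1]
After 'swap': [-1, -8]
After 'push -7': [-1, -8, -7]
After 'push 14': [-1, -8, -7, 14]
After 'lt': [-1, -8, 1]
After 'push -7': [-1, -8, 1, -7]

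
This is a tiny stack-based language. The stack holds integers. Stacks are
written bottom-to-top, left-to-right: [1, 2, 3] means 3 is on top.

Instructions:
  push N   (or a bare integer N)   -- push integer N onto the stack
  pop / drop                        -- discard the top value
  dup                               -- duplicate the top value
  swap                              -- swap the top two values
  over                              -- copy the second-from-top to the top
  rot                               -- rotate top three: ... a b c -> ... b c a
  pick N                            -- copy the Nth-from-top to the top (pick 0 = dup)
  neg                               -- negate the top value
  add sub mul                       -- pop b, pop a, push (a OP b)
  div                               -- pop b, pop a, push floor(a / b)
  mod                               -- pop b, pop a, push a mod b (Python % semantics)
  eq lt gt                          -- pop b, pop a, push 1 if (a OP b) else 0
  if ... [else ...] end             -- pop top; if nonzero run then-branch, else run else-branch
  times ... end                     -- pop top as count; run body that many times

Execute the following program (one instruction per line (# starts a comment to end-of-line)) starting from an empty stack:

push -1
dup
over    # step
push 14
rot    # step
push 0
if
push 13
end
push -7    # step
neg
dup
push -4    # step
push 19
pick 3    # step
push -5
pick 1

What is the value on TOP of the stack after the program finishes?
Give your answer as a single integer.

Answer: 7

Derivation:
After 'push -1': [-1]
After 'dup': [-1, -1]
After 'over': [-1, -1, -1]
After 'push 14': [-1, -1, -1, 14]
After 'rot': [-1, -1, 14, -1]
After 'push 0': [-1, -1, 14, -1, 0]
After 'if': [-1, -1, 14, -1]
After 'push -7': [-1, -1, 14, -1, -7]
After 'neg': [-1, -1, 14, -1, 7]
After 'dup': [-1, -1, 14, -1, 7, 7]
After 'push -4': [-1, -1, 14, -1, 7, 7, -4]
After 'push 19': [-1, -1, 14, -1, 7, 7, -4, 19]
After 'pick 3': [-1, -1, 14, -1, 7, 7, -4, 19, 7]
After 'push -5': [-1, -1, 14, -1, 7, 7, -4, 19, 7, -5]
After 'pick 1': [-1, -1, 14, -1, 7, 7, -4, 19, 7, -5, 7]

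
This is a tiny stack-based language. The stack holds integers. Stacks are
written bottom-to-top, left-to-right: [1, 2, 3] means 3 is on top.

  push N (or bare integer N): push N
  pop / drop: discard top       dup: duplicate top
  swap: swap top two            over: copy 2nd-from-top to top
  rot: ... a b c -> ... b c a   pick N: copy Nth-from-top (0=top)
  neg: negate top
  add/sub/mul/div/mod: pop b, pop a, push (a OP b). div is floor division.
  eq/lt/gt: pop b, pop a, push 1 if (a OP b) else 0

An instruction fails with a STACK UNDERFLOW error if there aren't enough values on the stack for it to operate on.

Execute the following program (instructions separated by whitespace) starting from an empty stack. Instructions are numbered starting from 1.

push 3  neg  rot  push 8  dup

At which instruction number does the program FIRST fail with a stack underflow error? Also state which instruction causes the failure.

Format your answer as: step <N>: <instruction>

Answer: step 3: rot

Derivation:
Step 1 ('push 3'): stack = [3], depth = 1
Step 2 ('neg'): stack = [-3], depth = 1
Step 3 ('rot'): needs 3 value(s) but depth is 1 — STACK UNDERFLOW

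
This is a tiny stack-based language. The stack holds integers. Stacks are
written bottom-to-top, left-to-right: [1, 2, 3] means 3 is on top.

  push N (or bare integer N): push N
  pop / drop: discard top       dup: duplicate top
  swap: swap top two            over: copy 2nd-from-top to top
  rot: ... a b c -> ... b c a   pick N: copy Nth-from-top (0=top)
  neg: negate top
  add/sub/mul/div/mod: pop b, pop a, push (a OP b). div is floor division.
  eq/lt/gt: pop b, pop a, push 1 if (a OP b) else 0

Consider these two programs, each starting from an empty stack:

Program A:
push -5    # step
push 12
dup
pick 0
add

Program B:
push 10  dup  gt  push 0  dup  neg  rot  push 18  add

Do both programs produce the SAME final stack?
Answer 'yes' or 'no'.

Program A trace:
  After 'push -5': [-5]
  After 'push 12': [-5, 12]
  After 'dup': [-5, 12, 12]
  After 'pick 0': [-5, 12, 12, 12]
  After 'add': [-5, 12, 24]
Program A final stack: [-5, 12, 24]

Program B trace:
  After 'push 10': [10]
  After 'dup': [10, 10]
  After 'gt': [0]
  After 'push 0': [0, 0]
  After 'dup': [0, 0, 0]
  After 'neg': [0, 0, 0]
  After 'rot': [0, 0, 0]
  After 'push 18': [0, 0, 0, 18]
  After 'add': [0, 0, 18]
Program B final stack: [0, 0, 18]
Same: no

Answer: no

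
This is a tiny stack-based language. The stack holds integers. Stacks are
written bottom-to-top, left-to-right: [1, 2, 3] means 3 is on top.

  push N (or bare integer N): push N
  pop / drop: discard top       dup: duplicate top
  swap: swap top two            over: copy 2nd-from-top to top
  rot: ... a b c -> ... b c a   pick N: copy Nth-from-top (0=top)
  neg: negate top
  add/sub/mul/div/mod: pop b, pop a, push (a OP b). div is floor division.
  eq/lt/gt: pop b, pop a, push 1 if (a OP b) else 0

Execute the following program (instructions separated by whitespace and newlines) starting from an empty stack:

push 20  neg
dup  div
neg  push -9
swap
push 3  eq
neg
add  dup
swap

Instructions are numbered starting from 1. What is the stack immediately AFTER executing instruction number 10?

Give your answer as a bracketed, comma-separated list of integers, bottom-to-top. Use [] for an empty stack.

Step 1 ('push 20'): [20]
Step 2 ('neg'): [-20]
Step 3 ('dup'): [-20, -20]
Step 4 ('div'): [1]
Step 5 ('neg'): [-1]
Step 6 ('push -9'): [-1, -9]
Step 7 ('swap'): [-9, -1]
Step 8 ('push 3'): [-9, -1, 3]
Step 9 ('eq'): [-9, 0]
Step 10 ('neg'): [-9, 0]

Answer: [-9, 0]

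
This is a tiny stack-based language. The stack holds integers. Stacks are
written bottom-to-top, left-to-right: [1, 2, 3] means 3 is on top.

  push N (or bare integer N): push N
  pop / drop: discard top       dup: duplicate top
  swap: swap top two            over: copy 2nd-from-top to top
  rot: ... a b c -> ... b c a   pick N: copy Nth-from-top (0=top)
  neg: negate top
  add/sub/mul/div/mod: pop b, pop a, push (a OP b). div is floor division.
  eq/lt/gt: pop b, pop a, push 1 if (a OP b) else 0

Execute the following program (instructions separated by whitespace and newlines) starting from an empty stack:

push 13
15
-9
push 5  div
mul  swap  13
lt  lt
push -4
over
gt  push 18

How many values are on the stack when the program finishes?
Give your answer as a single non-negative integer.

Answer: 3

Derivation:
After 'push 13': stack = [13] (depth 1)
After 'push 15': stack = [13, 15] (depth 2)
After 'push -9': stack = [13, 15, -9] (depth 3)
After 'push 5': stack = [13, 15, -9, 5] (depth 4)
After 'div': stack = [13, 15, -2] (depth 3)
After 'mul': stack = [13, -30] (depth 2)
After 'swap': stack = [-30, 13] (depth 2)
After 'push 13': stack = [-30, 13, 13] (depth 3)
After 'lt': stack = [-30, 0] (depth 2)
After 'lt': stack = [1] (depth 1)
After 'push -4': stack = [1, -4] (depth 2)
After 'over': stack = [1, -4, 1] (depth 3)
After 'gt': stack = [1, 0] (depth 2)
After 'push 18': stack = [1, 0, 18] (depth 3)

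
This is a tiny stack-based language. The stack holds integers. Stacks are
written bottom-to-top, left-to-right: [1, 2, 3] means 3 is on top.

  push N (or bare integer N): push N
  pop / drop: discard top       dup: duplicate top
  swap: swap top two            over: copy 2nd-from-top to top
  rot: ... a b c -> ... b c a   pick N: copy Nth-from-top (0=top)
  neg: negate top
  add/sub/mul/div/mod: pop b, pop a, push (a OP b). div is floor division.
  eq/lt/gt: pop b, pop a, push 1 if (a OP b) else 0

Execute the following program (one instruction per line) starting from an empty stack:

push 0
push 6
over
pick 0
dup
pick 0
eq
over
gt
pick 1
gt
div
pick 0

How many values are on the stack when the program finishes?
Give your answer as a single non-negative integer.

After 'push 0': stack = [0] (depth 1)
After 'push 6': stack = [0, 6] (depth 2)
After 'over': stack = [0, 6, 0] (depth 3)
After 'pick 0': stack = [0, 6, 0, 0] (depth 4)
After 'dup': stack = [0, 6, 0, 0, 0] (depth 5)
After 'pick 0': stack = [0, 6, 0, 0, 0, 0] (depth 6)
After 'eq': stack = [0, 6, 0, 0, 1] (depth 5)
After 'over': stack = [0, 6, 0, 0, 1, 0] (depth 6)
After 'gt': stack = [0, 6, 0, 0, 1] (depth 5)
After 'pick 1': stack = [0, 6, 0, 0, 1, 0] (depth 6)
After 'gt': stack = [0, 6, 0, 0, 1] (depth 5)
After 'div': stack = [0, 6, 0, 0] (depth 4)
After 'pick 0': stack = [0, 6, 0, 0, 0] (depth 5)

Answer: 5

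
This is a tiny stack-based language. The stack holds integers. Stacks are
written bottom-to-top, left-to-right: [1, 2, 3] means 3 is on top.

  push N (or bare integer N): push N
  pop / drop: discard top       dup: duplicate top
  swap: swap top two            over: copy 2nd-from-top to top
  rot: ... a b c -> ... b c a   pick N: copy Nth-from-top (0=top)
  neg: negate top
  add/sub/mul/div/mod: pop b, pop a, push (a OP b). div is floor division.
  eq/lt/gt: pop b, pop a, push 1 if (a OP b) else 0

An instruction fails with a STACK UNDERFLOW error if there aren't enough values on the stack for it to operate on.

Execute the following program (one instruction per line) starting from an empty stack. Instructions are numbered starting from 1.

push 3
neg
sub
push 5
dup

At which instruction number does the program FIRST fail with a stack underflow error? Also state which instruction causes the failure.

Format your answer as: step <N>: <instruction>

Step 1 ('push 3'): stack = [3], depth = 1
Step 2 ('neg'): stack = [-3], depth = 1
Step 3 ('sub'): needs 2 value(s) but depth is 1 — STACK UNDERFLOW

Answer: step 3: sub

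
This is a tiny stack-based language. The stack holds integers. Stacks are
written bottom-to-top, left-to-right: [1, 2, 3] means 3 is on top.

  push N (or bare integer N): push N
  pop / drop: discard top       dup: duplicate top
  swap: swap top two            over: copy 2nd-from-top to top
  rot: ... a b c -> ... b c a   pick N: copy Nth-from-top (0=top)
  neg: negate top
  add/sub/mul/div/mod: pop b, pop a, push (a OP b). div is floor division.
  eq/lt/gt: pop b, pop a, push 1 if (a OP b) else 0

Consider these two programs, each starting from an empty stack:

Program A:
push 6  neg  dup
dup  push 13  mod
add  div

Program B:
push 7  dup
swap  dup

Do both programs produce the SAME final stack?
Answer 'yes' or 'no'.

Program A trace:
  After 'push 6': [6]
  After 'neg': [-6]
  After 'dup': [-6, -6]
  After 'dup': [-6, -6, -6]
  After 'push 13': [-6, -6, -6, 13]
  After 'mod': [-6, -6, 7]
  After 'add': [-6, 1]
  After 'div': [-6]
Program A final stack: [-6]

Program B trace:
  After 'push 7': [7]
  After 'dup': [7, 7]
  After 'swap': [7, 7]
  After 'dup': [7, 7, 7]
Program B final stack: [7, 7, 7]
Same: no

Answer: no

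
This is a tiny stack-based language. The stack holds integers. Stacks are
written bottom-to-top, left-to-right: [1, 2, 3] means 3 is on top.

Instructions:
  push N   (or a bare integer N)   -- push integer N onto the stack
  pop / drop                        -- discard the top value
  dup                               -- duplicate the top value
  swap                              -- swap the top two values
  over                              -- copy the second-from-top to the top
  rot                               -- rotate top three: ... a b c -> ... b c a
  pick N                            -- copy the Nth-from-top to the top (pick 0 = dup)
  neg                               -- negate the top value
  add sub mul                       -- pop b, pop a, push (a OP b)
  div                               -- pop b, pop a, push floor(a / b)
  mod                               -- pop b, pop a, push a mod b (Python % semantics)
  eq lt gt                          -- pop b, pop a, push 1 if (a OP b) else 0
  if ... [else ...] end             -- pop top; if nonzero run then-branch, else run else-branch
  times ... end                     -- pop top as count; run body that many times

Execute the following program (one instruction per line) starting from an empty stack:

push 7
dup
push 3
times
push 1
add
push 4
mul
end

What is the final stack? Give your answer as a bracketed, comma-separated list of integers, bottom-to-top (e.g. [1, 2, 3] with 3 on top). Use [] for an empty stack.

Answer: [7, 532]

Derivation:
After 'push 7': [7]
After 'dup': [7, 7]
After 'push 3': [7, 7, 3]
After 'times': [7, 7]
After 'push 1': [7, 7, 1]
After 'add': [7, 8]
After 'push 4': [7, 8, 4]
After 'mul': [7, 32]
After 'push 1': [7, 32, 1]
After 'add': [7, 33]
After 'push 4': [7, 33, 4]
After 'mul': [7, 132]
After 'push 1': [7, 132, 1]
After 'add': [7, 133]
After 'push 4': [7, 133, 4]
After 'mul': [7, 532]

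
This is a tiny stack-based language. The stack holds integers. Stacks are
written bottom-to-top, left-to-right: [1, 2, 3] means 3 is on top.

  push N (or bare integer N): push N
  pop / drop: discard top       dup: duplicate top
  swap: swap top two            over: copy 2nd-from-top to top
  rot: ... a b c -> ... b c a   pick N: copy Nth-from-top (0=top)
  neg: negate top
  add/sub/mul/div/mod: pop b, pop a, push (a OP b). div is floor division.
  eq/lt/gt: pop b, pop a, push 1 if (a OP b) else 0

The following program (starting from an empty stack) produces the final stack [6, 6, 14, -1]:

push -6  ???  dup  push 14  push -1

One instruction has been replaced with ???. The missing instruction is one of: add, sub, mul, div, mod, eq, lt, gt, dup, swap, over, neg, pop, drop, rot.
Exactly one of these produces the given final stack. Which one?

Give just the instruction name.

Answer: neg

Derivation:
Stack before ???: [-6]
Stack after ???:  [6]
The instruction that transforms [-6] -> [6] is: neg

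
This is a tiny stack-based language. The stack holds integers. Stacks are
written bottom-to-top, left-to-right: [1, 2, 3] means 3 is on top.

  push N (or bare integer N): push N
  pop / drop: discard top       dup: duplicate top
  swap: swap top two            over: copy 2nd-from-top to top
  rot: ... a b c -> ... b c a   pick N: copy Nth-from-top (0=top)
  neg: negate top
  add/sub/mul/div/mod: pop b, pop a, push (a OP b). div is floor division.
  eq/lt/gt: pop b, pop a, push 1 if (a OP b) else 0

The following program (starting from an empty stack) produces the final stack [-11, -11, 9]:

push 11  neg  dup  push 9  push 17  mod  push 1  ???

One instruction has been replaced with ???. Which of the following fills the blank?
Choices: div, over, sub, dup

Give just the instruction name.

Answer: div

Derivation:
Stack before ???: [-11, -11, 9, 1]
Stack after ???:  [-11, -11, 9]
Checking each choice:
  div: MATCH
  over: produces [-11, -11, 9, 1, 9]
  sub: produces [-11, -11, 8]
  dup: produces [-11, -11, 9, 1, 1]


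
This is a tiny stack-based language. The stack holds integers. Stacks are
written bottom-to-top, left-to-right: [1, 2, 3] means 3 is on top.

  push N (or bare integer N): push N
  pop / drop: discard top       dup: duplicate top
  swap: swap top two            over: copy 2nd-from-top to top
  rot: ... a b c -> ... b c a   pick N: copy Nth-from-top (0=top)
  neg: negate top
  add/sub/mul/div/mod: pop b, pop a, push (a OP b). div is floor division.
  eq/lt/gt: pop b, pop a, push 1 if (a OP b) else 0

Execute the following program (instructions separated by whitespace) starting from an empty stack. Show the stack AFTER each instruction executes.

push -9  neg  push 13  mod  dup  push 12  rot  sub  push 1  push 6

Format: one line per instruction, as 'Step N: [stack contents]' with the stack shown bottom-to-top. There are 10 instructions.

Step 1: [-9]
Step 2: [9]
Step 3: [9, 13]
Step 4: [9]
Step 5: [9, 9]
Step 6: [9, 9, 12]
Step 7: [9, 12, 9]
Step 8: [9, 3]
Step 9: [9, 3, 1]
Step 10: [9, 3, 1, 6]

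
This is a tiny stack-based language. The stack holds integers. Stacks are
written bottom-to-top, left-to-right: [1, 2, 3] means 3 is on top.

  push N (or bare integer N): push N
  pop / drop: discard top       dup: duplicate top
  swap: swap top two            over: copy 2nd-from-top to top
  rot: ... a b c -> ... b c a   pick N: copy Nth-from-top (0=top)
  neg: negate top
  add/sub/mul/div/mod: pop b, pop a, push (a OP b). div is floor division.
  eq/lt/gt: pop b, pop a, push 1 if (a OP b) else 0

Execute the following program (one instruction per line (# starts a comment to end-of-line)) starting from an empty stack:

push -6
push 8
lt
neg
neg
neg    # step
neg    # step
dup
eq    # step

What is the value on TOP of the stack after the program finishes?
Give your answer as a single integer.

Answer: 1

Derivation:
After 'push -6': [-6]
After 'push 8': [-6, 8]
After 'lt': [1]
After 'neg': [-1]
After 'neg': [1]
After 'neg': [-1]
After 'neg': [1]
After 'dup': [1, 1]
After 'eq': [1]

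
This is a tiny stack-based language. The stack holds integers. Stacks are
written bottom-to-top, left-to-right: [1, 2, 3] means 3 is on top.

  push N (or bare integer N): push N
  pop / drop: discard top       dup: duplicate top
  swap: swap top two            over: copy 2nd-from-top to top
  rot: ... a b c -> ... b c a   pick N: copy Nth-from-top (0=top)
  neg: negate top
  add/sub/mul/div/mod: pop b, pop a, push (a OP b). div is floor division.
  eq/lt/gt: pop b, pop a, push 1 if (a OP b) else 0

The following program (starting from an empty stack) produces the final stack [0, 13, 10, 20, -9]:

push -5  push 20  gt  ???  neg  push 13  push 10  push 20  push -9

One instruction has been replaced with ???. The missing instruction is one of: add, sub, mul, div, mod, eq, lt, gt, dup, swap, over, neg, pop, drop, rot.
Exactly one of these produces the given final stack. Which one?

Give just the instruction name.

Stack before ???: [0]
Stack after ???:  [0]
The instruction that transforms [0] -> [0] is: neg

Answer: neg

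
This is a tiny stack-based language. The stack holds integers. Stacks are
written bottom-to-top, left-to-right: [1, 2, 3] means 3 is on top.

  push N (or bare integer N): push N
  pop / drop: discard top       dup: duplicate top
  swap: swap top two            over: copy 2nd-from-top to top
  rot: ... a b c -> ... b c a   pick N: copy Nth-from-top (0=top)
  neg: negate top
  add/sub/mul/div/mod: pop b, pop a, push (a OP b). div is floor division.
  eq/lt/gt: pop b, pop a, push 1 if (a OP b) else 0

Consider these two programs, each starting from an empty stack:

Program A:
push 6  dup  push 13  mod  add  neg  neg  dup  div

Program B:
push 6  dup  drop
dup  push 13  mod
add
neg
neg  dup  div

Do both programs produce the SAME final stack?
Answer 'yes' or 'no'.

Answer: yes

Derivation:
Program A trace:
  After 'push 6': [6]
  After 'dup': [6, 6]
  After 'push 13': [6, 6, 13]
  After 'mod': [6, 6]
  After 'add': [12]
  After 'neg': [-12]
  After 'neg': [12]
  After 'dup': [12, 12]
  After 'div': [1]
Program A final stack: [1]

Program B trace:
  After 'push 6': [6]
  After 'dup': [6, 6]
  After 'drop': [6]
  After 'dup': [6, 6]
  After 'push 13': [6, 6, 13]
  After 'mod': [6, 6]
  After 'add': [12]
  After 'neg': [-12]
  After 'neg': [12]
  After 'dup': [12, 12]
  After 'div': [1]
Program B final stack: [1]
Same: yes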